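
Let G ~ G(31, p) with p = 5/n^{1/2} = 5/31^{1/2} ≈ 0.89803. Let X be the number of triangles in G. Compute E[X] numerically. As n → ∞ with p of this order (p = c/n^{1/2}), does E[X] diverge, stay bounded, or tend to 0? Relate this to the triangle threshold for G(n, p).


Number of potential triangles: C(31, 3) = 4495.
Each occurs with probability p³ ≈ (0.89803)³ ≈ 7.2421493e-01.
By linearity: E[X] = C(31, 3)·p³ ≈ 4495 · 7.2421493e-01 ≈ 3255.34610.
Since α = 1/2 < 1, p = c/n^{1/2} ≫ 1/n is above the triangle threshold p ~ 1/n. Asymptotically E[X] ~ (c³/6)·n^{3(1−α)} = (5³/6)·n^{1.5} → ∞; triangles are abundant w.h.p.

E[X] ≈ 3255.34610; in regime p = Θ(1/n^{1/2}) E[X] diverges (above the triangle threshold p ~ 1/n).


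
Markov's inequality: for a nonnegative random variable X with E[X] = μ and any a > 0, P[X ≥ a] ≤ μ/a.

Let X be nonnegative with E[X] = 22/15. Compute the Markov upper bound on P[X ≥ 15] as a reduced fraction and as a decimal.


μ = E[X] = 22/15, a = 15.
Markov: P[X ≥ 15] ≤ μ/a = (22/15)/15 = 22/225.
Numerically: ≈ 0.097778.
(Since a = 15 > μ = 1.466667, the bound 22/225 is < 1 and informative.)

P[X ≥ 15] ≤ 22/225 ≈ 0.097778.


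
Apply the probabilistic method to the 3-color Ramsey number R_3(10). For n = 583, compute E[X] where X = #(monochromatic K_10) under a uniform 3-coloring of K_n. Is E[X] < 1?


E[X] = C(583, 10) · 3^{1 − 45} = 1156690232601431494120 · 3^{−44} = 1156690232601431494120/984770902183611232881.
As a reduced fraction: E[X] = 1156690232601431494120/984770902183611232881 ≈ 1.174578.
Is E[X] < 1? NO.
Since E[X] ≥ 1, the first-moment bound is inconclusive at n = 583; it does NOT by itself certify R_3(10) > 583.

E[X] = 1156690232601431494120/984770902183611232881 ≈ 1.174578; E[X] ≥ 1; first-moment method inconclusive here.


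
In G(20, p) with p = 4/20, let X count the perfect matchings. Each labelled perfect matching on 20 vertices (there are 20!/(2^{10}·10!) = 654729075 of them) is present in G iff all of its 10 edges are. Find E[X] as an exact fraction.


K_20 has 20!/(2^{10}·10!) = 654729075 labelled perfect matchings.
For each such perfect matching H, let X_H = 1 if all 10 edges of H are present in G. Then P[X_H = 1] = p^{10} = (1/5)^{10} = 1/9765625.
Summing the indicators: E[X] = Σ_H E[X_H] = 654729075 · p^{10} = 654729075 · 1/9765625 = 26189163/390625.
Numerically: E[X] ≈ 67.04.

E[X] = 654729075 · (1/5)^{10} = 26189163/390625 ≈ 67.04.


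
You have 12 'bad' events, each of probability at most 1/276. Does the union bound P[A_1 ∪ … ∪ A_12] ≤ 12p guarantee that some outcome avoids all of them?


Union bound: P[∪_{i=1}^{12} A_i] ≤ Σ_i P[A_i] ≤ 12·p = 12·(1/276) = 1/23.
Numerically: 1/23 ≈ 0.0435.
Is 1/23 < 1? YES.
Since P[∪ A_i] ≤ 1/23 < 1, the complement has P[∩ A_i^c] ≥ 1 − 1/23 = 22/23 > 0, so some outcome avoids every A_i.

12·p = 1/23 ≈ 0.0435; existence CERTIFIED by the union bound.


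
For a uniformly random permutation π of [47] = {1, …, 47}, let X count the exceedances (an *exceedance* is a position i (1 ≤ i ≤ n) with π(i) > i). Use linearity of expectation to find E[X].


Write X = Σ_{i=1}^{47} X_i, where X_i = 1_{π(i) > i}.
For each fixed i, π(i) is uniform over {1, …, 47} (marginal of a uniform permutation), so P[π(i) > i] = (n − i)/n. Summing: Σ_{i=1}^{47} (n − i)/n = (0 + 1 + … + 46)/47 = 47(47 − 1)/(2·47) = (47 − 1)/2.
Hence E[X] = Σ_{i=1}^{47} (47 − i)/47 = 23 ≈ 23.000000.

E[X] = 23 = 23.000000.


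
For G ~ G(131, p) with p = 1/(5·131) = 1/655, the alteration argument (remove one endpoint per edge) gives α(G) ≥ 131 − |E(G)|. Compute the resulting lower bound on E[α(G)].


E[|E(G)|] = C(131, 2)·p = 8515 · (1/655) = 13.
E[α(G)] ≥ n − E[|E(G)|] = 131 − 13 = 118.
Numerically: ≈ 118.00000.
(This is only a lower bound; the true E[α(G)] may be larger.)

E[α(G)] ≥ 118 ≈ 118.00000.


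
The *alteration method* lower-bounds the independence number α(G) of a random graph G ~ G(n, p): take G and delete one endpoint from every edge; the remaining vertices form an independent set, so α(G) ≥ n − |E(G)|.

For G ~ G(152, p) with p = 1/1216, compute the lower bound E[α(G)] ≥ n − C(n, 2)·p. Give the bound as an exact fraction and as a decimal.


E[|E(G)|] = C(152, 2)·p = 11476 · (1/1216) = 151/16.
E[α(G)] ≥ n − E[|E(G)|] = 152 − 151/16 = 2281/16.
Numerically: ≈ 142.562.
(This is only a lower bound; the true E[α(G)] may be larger.)

E[α(G)] ≥ 2281/16 ≈ 142.562.


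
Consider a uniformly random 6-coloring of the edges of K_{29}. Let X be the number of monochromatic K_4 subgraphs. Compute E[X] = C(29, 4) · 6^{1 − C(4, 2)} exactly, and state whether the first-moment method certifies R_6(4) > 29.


E[X] = C(29, 4) · 6^{1 − 6} = 23751 · 6^{−5} = 23751/7776.
As a reduced fraction: E[X] = 2639/864 ≈ 3.05440.
Is E[X] < 1? NO.
Since E[X] ≥ 1, the first-moment bound is inconclusive at n = 29; it does NOT by itself certify R_6(4) > 29.

E[X] = 2639/864 ≈ 3.05440; E[X] ≥ 1; first-moment method inconclusive here.


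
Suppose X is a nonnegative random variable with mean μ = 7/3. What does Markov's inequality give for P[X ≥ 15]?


μ = E[X] = 7/3, a = 15.
Markov: P[X ≥ 15] ≤ μ/a = (7/3)/15 = 7/45.
Numerically: ≈ 0.156.
(Since a = 15 > μ = 2.333, the bound 7/45 is < 1 and informative.)

P[X ≥ 15] ≤ 7/45 ≈ 0.156.


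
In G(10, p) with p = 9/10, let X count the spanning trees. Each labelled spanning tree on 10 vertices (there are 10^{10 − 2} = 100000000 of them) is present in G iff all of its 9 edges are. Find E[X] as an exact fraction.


K_10 has 10^{10 − 2} = 100000000 labelled spanning trees.
For each such spanning tree H, let X_H = 1 if all 9 edges of H are present in G. Then P[X_H = 1] = p^{9} = (9/10)^{9} = 387420489/1000000000.
By linearity of expectation: E[X] = Σ_H E[X_H] = 100000000 · p^{9} = 100000000 · 387420489/1000000000 = 387420489/10.
Numerically: E[X] ≈ 3.8742e+07.

E[X] = 100000000 · (9/10)^{9} = 387420489/10 ≈ 3.8742e+07.


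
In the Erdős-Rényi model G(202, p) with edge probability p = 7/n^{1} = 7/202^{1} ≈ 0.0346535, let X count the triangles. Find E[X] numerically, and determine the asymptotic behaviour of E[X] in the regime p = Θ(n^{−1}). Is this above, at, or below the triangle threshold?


Number of potential triangles: C(202, 3) = 1353400.
Each occurs with probability p³ ≈ (0.0346535)³ ≈ 4.16140526e-05.
By linearity: E[X] = C(202, 3)·p³ ≈ 1353400 · 4.16140526e-05 ≈ 56.320459.
Here α = 1, so p = 7/n is exactly at the triangle threshold p ~ 1/n. Asymptotically E[X] → c³/6 = 7³/6 = 343/6 ≈ 57.166667, a bounded constant. In this regime the triangle count is asymptotically Poisson(c³/6).

E[X] ≈ 56.320459; in regime p = Θ(1/n^{1}) E[X] stays bounded (at the triangle threshold p ~ 1/n).


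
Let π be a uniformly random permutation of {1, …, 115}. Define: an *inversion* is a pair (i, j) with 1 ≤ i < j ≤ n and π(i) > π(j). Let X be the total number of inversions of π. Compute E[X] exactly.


Write X = Σ X_I over the C(115, 2) = 6555 pairs i < j, with X_I the indicator of one inversion.
There are 6555 indicators.
For each fixed pair i < j, the values π(i) and π(j) are two distinct elements of {1, …, 115} in uniformly random order; by symmetry P[π(i) > π(j)] = 1/2.
By linearity: E[X] = 6555 · (1/2) = C(115, 2) · (1/2) = 6555/2 = 6555/2 ≈ 3277.500000.

E[X] = 6555/2 = 3277.500000.


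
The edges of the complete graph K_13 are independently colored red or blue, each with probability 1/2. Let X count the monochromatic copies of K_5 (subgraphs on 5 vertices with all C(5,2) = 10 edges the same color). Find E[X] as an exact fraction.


Let X = Σ_S X_S over the C(13, 5) = 1287 subsets S of size 5, where X_S = 1 if the K_5 on S is monochromatic.
For a fixed S, the K_5 on S has C(5, 2) = 10 edges. P[all 10 edges red] = (1/2)^10, and likewise for blue, so P[monochromatic] = 2·(1/2)^10 = 2^{1 − 10} = 1/512.
Summing: E[X] = C(13, 5) · 2^{1 − 10} = 1287 · 1/512 = 1287/512.
Numerically: E[X] ≈ 2.51367.

E[X] = C(13,5)·2^(1−C(5,2)) = 1287/512 ≈ 2.51367.


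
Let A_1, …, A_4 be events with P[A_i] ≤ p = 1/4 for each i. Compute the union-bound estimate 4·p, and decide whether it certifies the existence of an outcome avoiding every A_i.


Union bound: P[∪_{i=1}^{4} A_i] ≤ Σ_i P[A_i] ≤ 4·p = 4·(1/4) = 1.
Numerically: 1 ≈ 1.0000.
Is 1 < 1? NO.
Since the bound 1 is ≥ 1, the union bound is uninformative here; it does NOT by itself certify existence.

4·p = 1 ≈ 1.0000; existence NOT certified by the union bound.


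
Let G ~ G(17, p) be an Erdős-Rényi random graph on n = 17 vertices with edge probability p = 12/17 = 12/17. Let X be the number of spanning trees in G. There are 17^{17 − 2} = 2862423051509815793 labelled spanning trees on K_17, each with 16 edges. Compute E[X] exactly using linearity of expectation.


K_17 has 17^{17 − 2} = 2862423051509815793 labelled spanning trees.
For each such spanning tree H, let X_H = 1 if all 16 edges of H are present in G. Then P[X_H = 1] = p^{16} = (12/17)^{16} = 184884258895036416/48661191875666868481.
By linearity of expectation: E[X] = Σ_H E[X_H] = 2862423051509815793 · p^{16} = 2862423051509815793 · 184884258895036416/48661191875666868481 = 184884258895036416/17.
Numerically: E[X] ≈ 1.088e+16.

E[X] = 2862423051509815793 · (12/17)^{16} = 184884258895036416/17 ≈ 1.088e+16.


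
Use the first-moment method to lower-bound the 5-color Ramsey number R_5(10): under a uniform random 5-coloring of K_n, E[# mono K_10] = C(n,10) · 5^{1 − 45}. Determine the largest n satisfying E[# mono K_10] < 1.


We need C(n, 10) · 5^{1 − 45} < 1, i.e. C(n, 10) < 5^{45 − 1} = 5684341886080801486968994140625.
Check values of n near the boundary:
  n = 5388: C(5388, 10) = 5634865093375880654852250419586; 5634865093375880654852250419586 < 5684341886080801486968994140625? YES
  n = 5389: C(5389, 10) = 5645340767466558997768874792926; 5645340767466558997768874792926 < 5684341886080801486968994140625? YES
  n = 5390: C(5390, 10) = 5655833965919099070255434039753; 5655833965919099070255434039753 < 5684341886080801486968994140625? YES
  n = 5391: C(5391, 10) = 5666344714787188828795213697883; 5666344714787188828795213697883 < 5684341886080801486968994140625? YES
  n = 5392: C(5392, 10) = 5676873040158402483252283957448; 5676873040158402483252283957448 < 5684341886080801486968994140625? YES
  n = 5393: C(5393, 10) = 5687418968154238267170642278008; 5687418968154238267170642278008 < 5684341886080801486968994140625? NO
  n = 5394: C(5394, 10) = 5697982524930156243149785372878; 5697982524930156243149785372878 < 5684341886080801486968994140625? NO
  n = 5395: C(5395, 10) = 5708563736675616143322765475706; 5708563736675616143322765475706 < 5684341886080801486968994140625? NO
The largest n with C(n, 10) < 5684341886080801486968994140625 is n = 5392 (where E[X] = 5676873040158402483252283957448/5684341886080801486968994140625 ≈ 0.999). Hence R_5(10) > 5392, i.e. R_5(10) ≥ 5393.

Largest n = 5392; hence R_5(10) > 5392.


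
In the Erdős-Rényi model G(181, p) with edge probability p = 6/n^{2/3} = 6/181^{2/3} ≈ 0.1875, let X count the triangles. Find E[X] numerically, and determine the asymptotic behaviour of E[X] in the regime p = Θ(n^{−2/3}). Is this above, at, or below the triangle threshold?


Number of potential triangles: C(181, 3) = 971970.
Each occurs with probability p³ ≈ (0.1875)³ ≈ 6.593205e-03.
By linearity: E[X] = C(181, 3)·p³ ≈ 971970 · 6.593205e-03 ≈ 6408.3978.
Since α = 2/3 < 1, p = c/n^{2/3} ≫ 1/n is above the triangle threshold p ~ 1/n. Asymptotically E[X] ~ (c³/6)·n^{3(1−α)} = (6³/6)·n^{1} → ∞; triangles are abundant w.h.p.

E[X] ≈ 6408.3978; in regime p = Θ(1/n^{2/3}) E[X] diverges (above the triangle threshold p ~ 1/n).


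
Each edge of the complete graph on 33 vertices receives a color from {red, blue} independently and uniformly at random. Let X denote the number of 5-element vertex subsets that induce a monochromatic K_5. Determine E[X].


Let X = Σ_S X_S over the C(33, 5) = 237336 subsets S of size 5, where X_S = 1 if the K_5 on S is monochromatic.
For a fixed S, the K_5 on S has C(5, 2) = 10 edges. P[all 10 edges red] = (1/2)^10, and likewise for blue, so P[monochromatic] = 2·(1/2)^10 = 2^{1 − 10} = 1/512.
By linearity: E[X] = C(33, 5) · 2^{1 − 10} = 237336 · 1/512 = 29667/64.
Numerically: E[X] ≈ 463.54688.

E[X] = C(33,5)·2^(1−C(5,2)) = 29667/64 ≈ 463.54688.


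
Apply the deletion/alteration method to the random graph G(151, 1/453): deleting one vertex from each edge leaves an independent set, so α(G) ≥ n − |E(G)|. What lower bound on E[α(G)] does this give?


E[|E(G)|] = C(151, 2)·p = 11325 · (1/453) = 25.
E[α(G)] ≥ n − E[|E(G)|] = 151 − 25 = 126.
Numerically: ≈ 126.0000.
(This is only a lower bound; the true E[α(G)] may be larger.)

E[α(G)] ≥ 126 ≈ 126.0000.


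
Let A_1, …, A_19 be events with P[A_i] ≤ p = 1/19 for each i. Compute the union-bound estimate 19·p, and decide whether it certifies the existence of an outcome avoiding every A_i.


Union bound: P[∪_{i=1}^{19} A_i] ≤ Σ_i P[A_i] ≤ 19·p = 19·(1/19) = 1.
Numerically: 1 ≈ 1.00000.
Is 1 < 1? NO.
Since the bound 1 is ≥ 1, the union bound is uninformative here; it does NOT by itself certify existence.

19·p = 1 ≈ 1.00000; existence NOT certified by the union bound.


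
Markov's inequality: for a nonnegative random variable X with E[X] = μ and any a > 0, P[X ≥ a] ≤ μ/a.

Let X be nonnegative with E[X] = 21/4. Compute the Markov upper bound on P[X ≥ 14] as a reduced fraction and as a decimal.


μ = E[X] = 21/4, a = 14.
Markov: P[X ≥ 14] ≤ μ/a = (21/4)/14 = 3/8.
Numerically: ≈ 0.3750.
(Since a = 14 > μ = 5.2500, the bound 3/8 is < 1 and informative.)

P[X ≥ 14] ≤ 3/8 ≈ 0.3750.


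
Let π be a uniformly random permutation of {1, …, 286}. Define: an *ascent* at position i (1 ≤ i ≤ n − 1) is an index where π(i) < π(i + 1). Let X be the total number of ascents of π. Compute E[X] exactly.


Write X = Σ X_I over i = 1, …, 285, with X_I the indicator of one ascent.
There are 285 indicators.
For each fixed i, the pair (π(i), π(i+1)) is a uniformly random ordered pair of distinct values from {1, …, 286}; by symmetry P[π(i) < π(i+1)] = 1/2.
By linearity: E[X] = 285 · (1/2) = (286 − 1) · (1/2) = 285/2 ≈ 142.50000.

E[X] = 285/2 = 142.50000.


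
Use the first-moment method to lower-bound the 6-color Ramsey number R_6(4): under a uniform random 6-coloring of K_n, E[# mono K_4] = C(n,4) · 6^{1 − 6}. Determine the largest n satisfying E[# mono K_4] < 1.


We need C(n, 4) · 6^{1 − 6} < 1, i.e. C(n, 4) < 6^{6 − 1} = 7776.
Check values of n near the boundary:
  n = 17: C(17, 4) = 2380; 2380 < 7776? YES
  n = 18: C(18, 4) = 3060; 3060 < 7776? YES
  n = 19: C(19, 4) = 3876; 3876 < 7776? YES
  n = 20: C(20, 4) = 4845; 4845 < 7776? YES
  n = 21: C(21, 4) = 5985; 5985 < 7776? YES
  n = 22: C(22, 4) = 7315; 7315 < 7776? YES
  n = 23: C(23, 4) = 8855; 8855 < 7776? NO
  n = 24: C(24, 4) = 10626; 10626 < 7776? NO
The largest n with C(n, 4) < 7776 is n = 22 (where E[X] = 7315/7776 ≈ 0.9407150). Hence R_6(4) > 22, i.e. R_6(4) ≥ 23.

Largest n = 22; hence R_6(4) > 22.


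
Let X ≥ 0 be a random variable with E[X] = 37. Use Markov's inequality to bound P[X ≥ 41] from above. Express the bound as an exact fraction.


μ = E[X] = 37, a = 41.
Markov: P[X ≥ 41] ≤ μ/a = (37)/41 = 37/41.
Numerically: ≈ 0.90244.
(Since a = 41 > μ = 37.00000, the bound 37/41 is < 1 and informative.)

P[X ≥ 41] ≤ 37/41 ≈ 0.90244.


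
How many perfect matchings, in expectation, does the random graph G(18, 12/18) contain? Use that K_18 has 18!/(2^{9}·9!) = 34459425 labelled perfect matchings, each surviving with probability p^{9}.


K_18 has 18!/(2^{9}·9!) = 34459425 labelled perfect matchings.
For each such perfect matching H, let X_H = 1 if all 9 edges of H are present in G. Then P[X_H = 1] = p^{9} = (2/3)^{9} = 512/19683.
By linearity: E[X] = Σ_H E[X_H] = 34459425 · p^{9} = 34459425 · 512/19683 = 217817600/243.
Numerically: E[X] ≈ 896369.

E[X] = 34459425 · (2/3)^{9} = 217817600/243 ≈ 896369.


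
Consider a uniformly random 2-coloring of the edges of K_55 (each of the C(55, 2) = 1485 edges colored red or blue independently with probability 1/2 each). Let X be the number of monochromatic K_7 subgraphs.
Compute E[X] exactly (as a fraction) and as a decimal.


Let X = Σ_S X_S over the C(55, 7) = 202927725 subsets S of size 7, where X_S = 1 if the K_7 on S is monochromatic.
For a fixed S, the K_7 on S has C(7, 2) = 21 edges. P[all 21 edges red] = (1/2)^21, and likewise for blue, so P[monochromatic] = 2·(1/2)^21 = 2^{1 − 21} = 1/1048576.
By linearity of expectation: E[X] = C(55, 7) · 2^{1 − 21} = 202927725 · 1/1048576 = 202927725/1048576.
Numerically: E[X] ≈ 193.527.

E[X] = C(55,7)·2^(1−C(7,2)) = 202927725/1048576 ≈ 193.527.


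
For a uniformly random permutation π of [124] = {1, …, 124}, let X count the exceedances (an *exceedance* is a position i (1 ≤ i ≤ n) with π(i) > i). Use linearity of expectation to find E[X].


Write X = Σ_{i=1}^{124} X_i, where X_i = 1_{π(i) > i}.
For each fixed i, π(i) is uniform over {1, …, 124} (marginal of a uniform permutation), so P[π(i) > i] = (n − i)/n. Summing: Σ_{i=1}^{124} (n − i)/n = (0 + 1 + … + 123)/124 = 124(124 − 1)/(2·124) = (124 − 1)/2.
Hence E[X] = Σ_{i=1}^{124} (124 − i)/124 = 123/2 ≈ 61.500000.

E[X] = 123/2 = 61.500000.


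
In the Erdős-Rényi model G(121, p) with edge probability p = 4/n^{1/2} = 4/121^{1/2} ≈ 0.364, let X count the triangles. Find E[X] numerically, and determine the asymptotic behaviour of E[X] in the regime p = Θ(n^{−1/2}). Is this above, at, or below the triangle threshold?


Number of potential triangles: C(121, 3) = 287980.
Each occurs with probability p³ ≈ (0.364)³ ≈ 4.80841e-02.
By linearity: E[X] = C(121, 3)·p³ ≈ 287980 · 4.80841e-02 ≈ 13847.273.
Since α = 1/2 < 1, p = c/n^{1/2} ≫ 1/n is above the triangle threshold p ~ 1/n. Asymptotically E[X] ~ (c³/6)·n^{3(1−α)} = (4³/6)·n^{1.5} → ∞; triangles are abundant w.h.p.

E[X] ≈ 13847.273; in regime p = Θ(1/n^{1/2}) E[X] diverges (above the triangle threshold p ~ 1/n).


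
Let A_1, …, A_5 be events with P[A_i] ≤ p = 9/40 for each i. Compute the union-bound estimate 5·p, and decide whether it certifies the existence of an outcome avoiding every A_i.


Union bound: P[∪_{i=1}^{5} A_i] ≤ Σ_i P[A_i] ≤ 5·p = 5·(9/40) = 9/8.
Numerically: 9/8 ≈ 1.1250.
Is 9/8 < 1? NO.
Since the bound 9/8 is ≥ 1, the union bound is uninformative here; it does NOT by itself certify existence.

5·p = 9/8 ≈ 1.1250; existence NOT certified by the union bound.


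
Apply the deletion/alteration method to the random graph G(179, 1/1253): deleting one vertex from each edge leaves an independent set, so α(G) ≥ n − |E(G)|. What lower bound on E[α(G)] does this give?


E[|E(G)|] = C(179, 2)·p = 15931 · (1/1253) = 89/7.
E[α(G)] ≥ n − E[|E(G)|] = 179 − 89/7 = 1164/7.
Numerically: ≈ 166.286.
(This is only a lower bound; the true E[α(G)] may be larger.)

E[α(G)] ≥ 1164/7 ≈ 166.286.


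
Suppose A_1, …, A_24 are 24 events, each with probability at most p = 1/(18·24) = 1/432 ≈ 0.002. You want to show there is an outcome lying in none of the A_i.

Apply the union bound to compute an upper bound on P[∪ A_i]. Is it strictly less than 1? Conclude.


Union bound: P[∪_{i=1}^{24} A_i] ≤ Σ_i P[A_i] ≤ 24·p = 24·(1/432) = 1/18.
Numerically: 1/18 ≈ 0.056.
Is 1/18 < 1? YES.
Since P[∪ A_i] ≤ 1/18 < 1, the complement has P[∩ A_i^c] ≥ 1 − 1/18 = 17/18 > 0, so some outcome avoids every A_i.

24·p = 1/18 ≈ 0.056; existence CERTIFIED by the union bound.


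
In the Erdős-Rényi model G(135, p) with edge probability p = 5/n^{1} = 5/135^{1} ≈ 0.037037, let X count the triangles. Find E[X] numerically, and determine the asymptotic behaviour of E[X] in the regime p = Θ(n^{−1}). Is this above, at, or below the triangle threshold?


Number of potential triangles: C(135, 3) = 400995.
Each occurs with probability p³ ≈ (0.037037)³ ≈ 5.0805263e-05.
By linearity: E[X] = C(135, 3)·p³ ≈ 400995 · 5.0805263e-05 ≈ 20.37266.
Here α = 1, so p = 5/n is exactly at the triangle threshold p ~ 1/n. Asymptotically E[X] → c³/6 = 5³/6 = 125/6 ≈ 20.83333, a bounded constant. In this regime the triangle count is asymptotically Poisson(c³/6).

E[X] ≈ 20.37266; in regime p = Θ(1/n^{1}) E[X] stays bounded (at the triangle threshold p ~ 1/n).


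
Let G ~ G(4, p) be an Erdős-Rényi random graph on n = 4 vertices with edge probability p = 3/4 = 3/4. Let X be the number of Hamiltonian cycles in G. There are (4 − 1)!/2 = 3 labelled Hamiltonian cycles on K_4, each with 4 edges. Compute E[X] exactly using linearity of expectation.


K_4 has (4 − 1)!/2 = 3 labelled Hamiltonian cycles.
For each such Hamiltonian cycle H, let X_H = 1 if all 4 edges of H are present in G. Then P[X_H = 1] = p^{4} = (3/4)^{4} = 81/256.
By linearity of expectation: E[X] = Σ_H E[X_H] = 3 · p^{4} = 3 · 81/256 = 243/256.
Numerically: E[X] ≈ 0.9492.

E[X] = 3 · (3/4)^{4} = 243/256 ≈ 0.9492.


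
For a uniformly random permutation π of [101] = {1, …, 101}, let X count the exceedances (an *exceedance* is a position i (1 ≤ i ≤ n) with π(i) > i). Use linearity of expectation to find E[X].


Write X = Σ_{i=1}^{101} X_i, where X_i = 1_{π(i) > i}.
For each fixed i, π(i) is uniform over {1, …, 101} (marginal of a uniform permutation), so P[π(i) > i] = (n − i)/n. Summing: Σ_{i=1}^{101} (n − i)/n = (0 + 1 + … + 100)/101 = 101(101 − 1)/(2·101) = (101 − 1)/2.
Hence E[X] = Σ_{i=1}^{101} (101 − i)/101 = 50 ≈ 50.000000.

E[X] = 50 = 50.000000.


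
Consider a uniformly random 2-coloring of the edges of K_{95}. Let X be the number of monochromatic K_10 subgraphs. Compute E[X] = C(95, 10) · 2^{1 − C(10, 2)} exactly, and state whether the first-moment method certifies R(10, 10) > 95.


E[X] = C(95, 10) · 2^{1 − 45} = 10104934117421 · 2^{−44} = 10104934117421/17592186044416.
As a reduced fraction: E[X] = 10104934117421/17592186044416 ≈ 0.5744.
Is E[X] < 1? YES.
Since E[X] < 1, there exists a 2-coloring of K_{95} with no monochromatic K_10; hence R(10, 10) > 95.

E[X] = 10104934117421/17592186044416 ≈ 0.5744; E[X] < 1, so R(10, 10) > 95.


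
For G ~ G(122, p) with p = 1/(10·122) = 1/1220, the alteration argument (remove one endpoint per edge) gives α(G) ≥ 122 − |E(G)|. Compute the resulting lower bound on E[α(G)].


E[|E(G)|] = C(122, 2)·p = 7381 · (1/1220) = 121/20.
E[α(G)] ≥ n − E[|E(G)|] = 122 − 121/20 = 2319/20.
Numerically: ≈ 115.950000.
(This is only a lower bound; the true E[α(G)] may be larger.)

E[α(G)] ≥ 2319/20 ≈ 115.950000.


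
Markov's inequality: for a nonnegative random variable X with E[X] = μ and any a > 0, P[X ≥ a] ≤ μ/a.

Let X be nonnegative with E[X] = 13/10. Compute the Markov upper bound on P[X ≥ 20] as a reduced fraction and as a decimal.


μ = E[X] = 13/10, a = 20.
Markov: P[X ≥ 20] ≤ μ/a = (13/10)/20 = 13/200.
Numerically: ≈ 0.0650.
(Since a = 20 > μ = 1.3000, the bound 13/200 is < 1 and informative.)

P[X ≥ 20] ≤ 13/200 ≈ 0.0650.


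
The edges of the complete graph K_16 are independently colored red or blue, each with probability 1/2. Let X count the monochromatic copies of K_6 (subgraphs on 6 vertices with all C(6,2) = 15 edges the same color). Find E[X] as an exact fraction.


Let X = Σ_S X_S over the C(16, 6) = 8008 subsets S of size 6, where X_S = 1 if the K_6 on S is monochromatic.
For a fixed S, the K_6 on S has C(6, 2) = 15 edges. P[all 15 edges red] = (1/2)^15, and likewise for blue, so P[monochromatic] = 2·(1/2)^15 = 2^{1 − 15} = 1/16384.
By linearity of expectation: E[X] = C(16, 6) · 2^{1 − 15} = 8008 · 1/16384 = 1001/2048.
Numerically: E[X] ≈ 0.4888.

E[X] = C(16,6)·2^(1−C(6,2)) = 1001/2048 ≈ 0.4888.


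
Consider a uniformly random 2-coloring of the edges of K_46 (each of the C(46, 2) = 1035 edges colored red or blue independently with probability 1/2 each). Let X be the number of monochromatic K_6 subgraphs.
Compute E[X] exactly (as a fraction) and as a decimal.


Let X = Σ_S X_S over the C(46, 6) = 9366819 subsets S of size 6, where X_S = 1 if the K_6 on S is monochromatic.
For a fixed S, the K_6 on S has C(6, 2) = 15 edges. P[all 15 edges red] = (1/2)^15, and likewise for blue, so P[monochromatic] = 2·(1/2)^15 = 2^{1 − 15} = 1/16384.
By linearity: E[X] = C(46, 6) · 2^{1 − 15} = 9366819 · 1/16384 = 9366819/16384.
Numerically: E[X] ≈ 571.705261.

E[X] = C(46,6)·2^(1−C(6,2)) = 9366819/16384 ≈ 571.705261.


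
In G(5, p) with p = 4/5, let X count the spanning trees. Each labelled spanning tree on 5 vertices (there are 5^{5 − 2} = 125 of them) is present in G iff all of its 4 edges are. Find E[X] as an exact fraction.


K_5 has 5^{5 − 2} = 125 labelled spanning trees.
For each such spanning tree H, let X_H = 1 if all 4 edges of H are present in G. Then P[X_H = 1] = p^{4} = (4/5)^{4} = 256/625.
By linearity of expectation: E[X] = Σ_H E[X_H] = 125 · p^{4} = 125 · 256/625 = 256/5.
Numerically: E[X] ≈ 51.2.

E[X] = 125 · (4/5)^{4} = 256/5 ≈ 51.2.


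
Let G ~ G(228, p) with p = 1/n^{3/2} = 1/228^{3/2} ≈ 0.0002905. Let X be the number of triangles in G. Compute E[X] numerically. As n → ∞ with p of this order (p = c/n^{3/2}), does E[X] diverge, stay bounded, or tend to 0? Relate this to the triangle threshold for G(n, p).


Number of potential triangles: C(228, 3) = 1949476.
Each occurs with probability p³ ≈ (0.0002905)³ ≈ 2.450717e-11.
By linearity: E[X] = C(228, 3)·p³ ≈ 1949476 · 2.450717e-11 ≈ 0.0000.
Since α = 3/2 > 1, p = c/n^{3/2} = o(1/n) is below the triangle threshold p ~ 1/n. Asymptotically E[X] ~ (c³/6)·n^{3(1−α)} = (1³/6)·n^{-1.5} → 0, so by Markov's inequality G has no triangles w.h.p.

E[X] ≈ 0.0000; in regime p = Θ(1/n^{3/2}) E[X] tends to 0 (below the triangle threshold p ~ 1/n).


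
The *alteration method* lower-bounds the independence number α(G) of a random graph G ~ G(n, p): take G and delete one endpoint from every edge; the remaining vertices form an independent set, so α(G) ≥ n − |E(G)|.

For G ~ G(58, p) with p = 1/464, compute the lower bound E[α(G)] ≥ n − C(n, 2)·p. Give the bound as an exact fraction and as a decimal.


E[|E(G)|] = C(58, 2)·p = 1653 · (1/464) = 57/16.
E[α(G)] ≥ n − E[|E(G)|] = 58 − 57/16 = 871/16.
Numerically: ≈ 54.43750.
(This is only a lower bound; the true E[α(G)] may be larger.)

E[α(G)] ≥ 871/16 ≈ 54.43750.


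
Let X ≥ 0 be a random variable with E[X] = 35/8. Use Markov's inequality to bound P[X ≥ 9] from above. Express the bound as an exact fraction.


μ = E[X] = 35/8, a = 9.
Markov: P[X ≥ 9] ≤ μ/a = (35/8)/9 = 35/72.
Numerically: ≈ 0.486111.
(Since a = 9 > μ = 4.375000, the bound 35/72 is < 1 and informative.)

P[X ≥ 9] ≤ 35/72 ≈ 0.486111.


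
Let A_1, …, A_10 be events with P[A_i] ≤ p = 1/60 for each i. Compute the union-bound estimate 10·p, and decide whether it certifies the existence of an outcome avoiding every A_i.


Union bound: P[∪_{i=1}^{10} A_i] ≤ Σ_i P[A_i] ≤ 10·p = 10·(1/60) = 1/6.
Numerically: 1/6 ≈ 0.1667.
Is 1/6 < 1? YES.
Since P[∪ A_i] ≤ 1/6 < 1, the complement has P[∩ A_i^c] ≥ 1 − 1/6 = 5/6 > 0, so some outcome avoids every A_i.

10·p = 1/6 ≈ 0.1667; existence CERTIFIED by the union bound.


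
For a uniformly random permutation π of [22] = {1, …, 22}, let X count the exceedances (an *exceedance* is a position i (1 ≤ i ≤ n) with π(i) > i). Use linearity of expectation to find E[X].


Write X = Σ_{i=1}^{22} X_i, where X_i = 1_{π(i) > i}.
For each fixed i, π(i) is uniform over {1, …, 22} (marginal of a uniform permutation), so P[π(i) > i] = (n − i)/n. Summing: Σ_{i=1}^{22} (n − i)/n = (0 + 1 + … + 21)/22 = 22(22 − 1)/(2·22) = (22 − 1)/2.
Hence E[X] = Σ_{i=1}^{22} (22 − i)/22 = 21/2 ≈ 10.50000.

E[X] = 21/2 = 10.50000.


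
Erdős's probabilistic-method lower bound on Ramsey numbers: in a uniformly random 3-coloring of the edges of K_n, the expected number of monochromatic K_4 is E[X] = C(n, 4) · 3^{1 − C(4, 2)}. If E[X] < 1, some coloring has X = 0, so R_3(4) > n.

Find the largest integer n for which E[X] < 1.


We need C(n, 4) · 3^{1 − 6} < 1, i.e. C(n, 4) < 3^{6 − 1} = 243.
Check values of n near the boundary:
  n = 4: C(4, 4) = 1; 1 < 243? YES
  n = 5: C(5, 4) = 5; 5 < 243? YES
  n = 6: C(6, 4) = 15; 15 < 243? YES
  n = 7: C(7, 4) = 35; 35 < 243? YES
  n = 8: C(8, 4) = 70; 70 < 243? YES
  n = 9: C(9, 4) = 126; 126 < 243? YES
  n = 10: C(10, 4) = 210; 210 < 243? YES
  n = 11: C(11, 4) = 330; 330 < 243? NO
  n = 12: C(12, 4) = 495; 495 < 243? NO
  n = 13: C(13, 4) = 715; 715 < 243? NO
The largest n with C(n, 4) < 243 is n = 10 (where E[X] = 70/81 ≈ 0.86420). Hence R_3(4) > 10, i.e. R_3(4) ≥ 11.

Largest n = 10; hence R_3(4) > 10.


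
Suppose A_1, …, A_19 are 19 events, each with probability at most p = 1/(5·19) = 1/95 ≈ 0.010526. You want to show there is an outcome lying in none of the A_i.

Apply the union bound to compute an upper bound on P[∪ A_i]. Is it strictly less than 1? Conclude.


Union bound: P[∪_{i=1}^{19} A_i] ≤ Σ_i P[A_i] ≤ 19·p = 19·(1/95) = 1/5.
Numerically: 1/5 ≈ 0.200000.
Is 1/5 < 1? YES.
Since P[∪ A_i] ≤ 1/5 < 1, the complement has P[∩ A_i^c] ≥ 1 − 1/5 = 4/5 > 0, so some outcome avoids every A_i.

19·p = 1/5 ≈ 0.200000; existence CERTIFIED by the union bound.


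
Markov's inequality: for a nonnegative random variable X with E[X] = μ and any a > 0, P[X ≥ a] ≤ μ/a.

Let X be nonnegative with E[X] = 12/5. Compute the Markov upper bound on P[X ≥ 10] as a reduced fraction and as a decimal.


μ = E[X] = 12/5, a = 10.
Markov: P[X ≥ 10] ≤ μ/a = (12/5)/10 = 6/25.
Numerically: ≈ 0.240000.
(Since a = 10 > μ = 2.400000, the bound 6/25 is < 1 and informative.)

P[X ≥ 10] ≤ 6/25 ≈ 0.240000.


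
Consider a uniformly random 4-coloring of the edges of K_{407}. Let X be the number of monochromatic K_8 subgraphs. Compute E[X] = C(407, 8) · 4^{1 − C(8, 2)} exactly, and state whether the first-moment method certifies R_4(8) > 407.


E[X] = C(407, 8) · 4^{1 − 28} = 17424959239309050 · 4^{−27} = 17424959239309050/18014398509481984.
As a reduced fraction: E[X] = 8712479619654525/9007199254740992 ≈ 0.9673.
Is E[X] < 1? YES.
Since E[X] < 1, there exists a 4-coloring of K_{407} with no monochromatic K_8; hence R_4(8) > 407.

E[X] = 8712479619654525/9007199254740992 ≈ 0.9673; E[X] < 1, so R_4(8) > 407.


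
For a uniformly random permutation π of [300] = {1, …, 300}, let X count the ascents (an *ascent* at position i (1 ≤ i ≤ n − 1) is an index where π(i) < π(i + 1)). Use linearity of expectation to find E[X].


Write X = Σ X_I over i = 1, …, 299, with X_I the indicator of one ascent.
There are 299 indicators.
For each fixed i, the pair (π(i), π(i+1)) is a uniformly random ordered pair of distinct values from {1, …, 300}; by symmetry P[π(i) < π(i+1)] = 1/2.
By linearity: E[X] = 299 · (1/2) = (300 − 1) · (1/2) = 299/2 ≈ 149.5000.

E[X] = 299/2 = 149.5000.


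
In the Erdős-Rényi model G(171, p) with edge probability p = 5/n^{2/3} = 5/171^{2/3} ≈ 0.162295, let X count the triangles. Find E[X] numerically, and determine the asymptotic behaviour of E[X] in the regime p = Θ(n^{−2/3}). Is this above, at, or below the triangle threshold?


Number of potential triangles: C(171, 3) = 818805.
Each occurs with probability p³ ≈ (0.162295)³ ≈ 4.27481960e-03.
By linearity: E[X] = C(171, 3)·p³ ≈ 818805 · 4.27481960e-03 ≈ 3500.243665.
Since α = 2/3 < 1, p = c/n^{2/3} ≫ 1/n is above the triangle threshold p ~ 1/n. Asymptotically E[X] ~ (c³/6)·n^{3(1−α)} = (5³/6)·n^{1} → ∞; triangles are abundant w.h.p.

E[X] ≈ 3500.243665; in regime p = Θ(1/n^{2/3}) E[X] diverges (above the triangle threshold p ~ 1/n).


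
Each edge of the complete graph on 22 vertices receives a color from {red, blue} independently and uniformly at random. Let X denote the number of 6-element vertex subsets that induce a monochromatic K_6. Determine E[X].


Let X = Σ_S X_S over the C(22, 6) = 74613 subsets S of size 6, where X_S = 1 if the K_6 on S is monochromatic.
For a fixed S, the K_6 on S has C(6, 2) = 15 edges. P[all 15 edges red] = (1/2)^15, and likewise for blue, so P[monochromatic] = 2·(1/2)^15 = 2^{1 − 15} = 1/16384.
Summing: E[X] = C(22, 6) · 2^{1 − 15} = 74613 · 1/16384 = 74613/16384.
Numerically: E[X] ≈ 4.554.

E[X] = C(22,6)·2^(1−C(6,2)) = 74613/16384 ≈ 4.554.


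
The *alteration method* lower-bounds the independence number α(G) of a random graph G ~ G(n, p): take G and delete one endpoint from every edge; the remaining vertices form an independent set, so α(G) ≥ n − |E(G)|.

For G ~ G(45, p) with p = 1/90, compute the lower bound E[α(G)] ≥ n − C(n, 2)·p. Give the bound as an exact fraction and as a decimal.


E[|E(G)|] = C(45, 2)·p = 990 · (1/90) = 11.
E[α(G)] ≥ n − E[|E(G)|] = 45 − 11 = 34.
Numerically: ≈ 34.000.
(This is only a lower bound; the true E[α(G)] may be larger.)

E[α(G)] ≥ 34 ≈ 34.000.


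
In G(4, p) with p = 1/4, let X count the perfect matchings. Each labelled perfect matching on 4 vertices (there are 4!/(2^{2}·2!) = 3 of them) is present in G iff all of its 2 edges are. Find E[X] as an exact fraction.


K_4 has 4!/(2^{2}·2!) = 3 labelled perfect matchings.
For each such perfect matching H, let X_H = 1 if all 2 edges of H are present in G. Then P[X_H = 1] = p^{2} = (1/4)^{2} = 1/16.
Summing the indicators: E[X] = Σ_H E[X_H] = 3 · p^{2} = 3 · 1/16 = 3/16.
Numerically: E[X] ≈ 0.1875.

E[X] = 3 · (1/4)^{2} = 3/16 ≈ 0.1875.


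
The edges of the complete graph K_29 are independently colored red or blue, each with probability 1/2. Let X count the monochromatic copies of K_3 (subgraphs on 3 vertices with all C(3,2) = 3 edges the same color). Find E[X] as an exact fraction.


Let X = Σ_S X_S over the C(29, 3) = 3654 subsets S of size 3, where X_S = 1 if the K_3 on S is monochromatic.
For a fixed S, the K_3 on S has C(3, 2) = 3 edges. P[all 3 edges red] = (1/2)^3, and likewise for blue, so P[monochromatic] = 2·(1/2)^3 = 2^{1 − 3} = 1/4.
Summing: E[X] = C(29, 3) · 2^{1 − 3} = 3654 · 1/4 = 1827/2.
Numerically: E[X] ≈ 913.500000.

E[X] = C(29,3)·2^(1−C(3,2)) = 1827/2 ≈ 913.500000.


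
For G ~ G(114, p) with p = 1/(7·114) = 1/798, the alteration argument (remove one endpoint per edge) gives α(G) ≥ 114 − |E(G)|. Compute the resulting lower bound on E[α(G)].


E[|E(G)|] = C(114, 2)·p = 6441 · (1/798) = 113/14.
E[α(G)] ≥ n − E[|E(G)|] = 114 − 113/14 = 1483/14.
Numerically: ≈ 105.929.
(This is only a lower bound; the true E[α(G)] may be larger.)

E[α(G)] ≥ 1483/14 ≈ 105.929.


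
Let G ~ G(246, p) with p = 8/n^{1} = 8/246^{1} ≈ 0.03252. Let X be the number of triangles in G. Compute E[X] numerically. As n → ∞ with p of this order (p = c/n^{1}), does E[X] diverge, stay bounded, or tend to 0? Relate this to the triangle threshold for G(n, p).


Number of potential triangles: C(246, 3) = 2450980.
Each occurs with probability p³ ≈ (0.03252)³ ≈ 3.4392571e-05.
By linearity: E[X] = C(246, 3)·p³ ≈ 2450980 · 3.4392571e-05 ≈ 84.29550.
Here α = 1, so p = 8/n is exactly at the triangle threshold p ~ 1/n. Asymptotically E[X] → c³/6 = 8³/6 = 256/3 ≈ 85.33333, a bounded constant. In this regime the triangle count is asymptotically Poisson(c³/6).

E[X] ≈ 84.29550; in regime p = Θ(1/n^{1}) E[X] stays bounded (at the triangle threshold p ~ 1/n).


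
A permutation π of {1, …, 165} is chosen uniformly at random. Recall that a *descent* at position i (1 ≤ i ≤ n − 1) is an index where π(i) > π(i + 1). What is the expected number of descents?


Write X = Σ X_I over i = 1, …, 164, with X_I the indicator of one descent.
There are 164 indicators.
For each fixed i, the pair (π(i), π(i+1)) is a uniformly random ordered pair of distinct values from {1, …, 165}; by symmetry P[π(i) > π(i+1)] = 1/2.
By linearity: E[X] = 164 · (1/2) = (165 − 1) · (1/2) = 82 ≈ 82.000000.

E[X] = 82 = 82.000000.


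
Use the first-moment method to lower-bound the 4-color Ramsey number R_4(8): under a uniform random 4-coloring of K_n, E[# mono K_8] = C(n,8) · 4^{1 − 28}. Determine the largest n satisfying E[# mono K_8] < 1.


We need C(n, 8) · 4^{1 − 28} < 1, i.e. C(n, 8) < 4^{28 − 1} = 18014398509481984.
Check values of n near the boundary:
  n = 406: C(406, 8) = 17082453897995850; 17082453897995850 < 18014398509481984? YES
  n = 407: C(407, 8) = 17424959239309050; 17424959239309050 < 18014398509481984? YES
  n = 408: C(408, 8) = 17773458424095231; 17773458424095231 < 18014398509481984? YES
  n = 409: C(409, 8) = 18128041135797879; 18128041135797879 < 18014398509481984? NO
  n = 410: C(410, 8) = 18488798173326195; 18488798173326195 < 18014398509481984? NO
  n = 411: C(411, 8) = 18855821462126715; 18855821462126715 < 18014398509481984? NO
The largest n with C(n, 8) < 18014398509481984 is n = 408 (where E[X] = 17773458424095231/18014398509481984 ≈ 0.9866). Hence R_4(8) > 408, i.e. R_4(8) ≥ 409.

Largest n = 408; hence R_4(8) > 408.


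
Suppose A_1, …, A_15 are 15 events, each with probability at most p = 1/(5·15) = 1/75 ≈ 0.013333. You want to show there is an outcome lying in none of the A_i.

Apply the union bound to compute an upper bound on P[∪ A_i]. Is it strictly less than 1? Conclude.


Union bound: P[∪_{i=1}^{15} A_i] ≤ Σ_i P[A_i] ≤ 15·p = 15·(1/75) = 1/5.
Numerically: 1/5 ≈ 0.200000.
Is 1/5 < 1? YES.
Since P[∪ A_i] ≤ 1/5 < 1, the complement has P[∩ A_i^c] ≥ 1 − 1/5 = 4/5 > 0, so some outcome avoids every A_i.

15·p = 1/5 ≈ 0.200000; existence CERTIFIED by the union bound.


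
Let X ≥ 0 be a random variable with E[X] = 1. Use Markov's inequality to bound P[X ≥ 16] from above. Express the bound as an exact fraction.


μ = E[X] = 1, a = 16.
Markov: P[X ≥ 16] ≤ μ/a = (1)/16 = 1/16.
Numerically: ≈ 0.0625.
(Since a = 16 > μ = 1.0000, the bound 1/16 is < 1 and informative.)

P[X ≥ 16] ≤ 1/16 ≈ 0.0625.


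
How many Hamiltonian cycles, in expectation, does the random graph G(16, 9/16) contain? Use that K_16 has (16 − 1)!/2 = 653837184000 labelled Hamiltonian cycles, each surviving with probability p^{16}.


K_16 has (16 − 1)!/2 = 653837184000 labelled Hamiltonian cycles.
For each such Hamiltonian cycle H, let X_H = 1 if all 16 edges of H are present in G. Then P[X_H = 1] = p^{16} = (9/16)^{16} = 1853020188851841/18446744073709551616.
Summing the indicators: E[X] = Σ_H E[X_H] = 653837184000 · p^{16} = 653837184000 · 1853020188851841/18446744073709551616 = 1183177248216831945952875/18014398509481984.
Numerically: E[X] ≈ 6.568e+07.

E[X] = 653837184000 · (9/16)^{16} = 1183177248216831945952875/18014398509481984 ≈ 6.568e+07.


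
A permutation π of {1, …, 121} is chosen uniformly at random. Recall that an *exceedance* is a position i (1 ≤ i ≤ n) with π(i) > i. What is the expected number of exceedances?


Write X = Σ_{i=1}^{121} X_i, where X_i = 1_{π(i) > i}.
For each fixed i, π(i) is uniform over {1, …, 121} (marginal of a uniform permutation), so P[π(i) > i] = (n − i)/n. Summing: Σ_{i=1}^{121} (n − i)/n = (0 + 1 + … + 120)/121 = 121(121 − 1)/(2·121) = (121 − 1)/2.
Hence E[X] = Σ_{i=1}^{121} (121 − i)/121 = 60 ≈ 60.00000.

E[X] = 60 = 60.00000.


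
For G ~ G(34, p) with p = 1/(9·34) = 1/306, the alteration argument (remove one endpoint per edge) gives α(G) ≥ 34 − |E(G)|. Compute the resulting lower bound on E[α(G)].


E[|E(G)|] = C(34, 2)·p = 561 · (1/306) = 11/6.
E[α(G)] ≥ n − E[|E(G)|] = 34 − 11/6 = 193/6.
Numerically: ≈ 32.167.
(This is only a lower bound; the true E[α(G)] may be larger.)

E[α(G)] ≥ 193/6 ≈ 32.167.
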